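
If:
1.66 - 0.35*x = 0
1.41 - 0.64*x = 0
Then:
No Solution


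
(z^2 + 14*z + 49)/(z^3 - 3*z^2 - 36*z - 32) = (z^2 + 14*z + 49)/(z^3 - 3*z^2 - 36*z - 32)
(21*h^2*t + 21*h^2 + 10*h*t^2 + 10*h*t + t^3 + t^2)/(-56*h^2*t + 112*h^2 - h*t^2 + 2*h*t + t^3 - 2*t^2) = (3*h*t + 3*h + t^2 + t)/(-8*h*t + 16*h + t^2 - 2*t)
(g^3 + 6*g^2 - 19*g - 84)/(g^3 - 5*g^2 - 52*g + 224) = (g + 3)/(g - 8)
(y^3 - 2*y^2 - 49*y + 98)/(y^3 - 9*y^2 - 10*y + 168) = (y^2 + 5*y - 14)/(y^2 - 2*y - 24)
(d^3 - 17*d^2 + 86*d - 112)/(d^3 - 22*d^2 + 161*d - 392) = (d - 2)/(d - 7)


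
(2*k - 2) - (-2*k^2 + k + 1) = 2*k^2 + k - 3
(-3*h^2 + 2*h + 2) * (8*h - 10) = -24*h^3 + 46*h^2 - 4*h - 20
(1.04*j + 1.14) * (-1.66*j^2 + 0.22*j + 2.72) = -1.7264*j^3 - 1.6636*j^2 + 3.0796*j + 3.1008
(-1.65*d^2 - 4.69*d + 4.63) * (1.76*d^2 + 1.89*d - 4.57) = -2.904*d^4 - 11.3729*d^3 + 6.8252*d^2 + 30.184*d - 21.1591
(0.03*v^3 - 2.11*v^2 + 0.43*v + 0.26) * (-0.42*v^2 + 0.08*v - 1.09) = -0.0126*v^5 + 0.8886*v^4 - 0.3821*v^3 + 2.2251*v^2 - 0.4479*v - 0.2834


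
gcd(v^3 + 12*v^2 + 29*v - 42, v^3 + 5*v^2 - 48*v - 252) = v + 6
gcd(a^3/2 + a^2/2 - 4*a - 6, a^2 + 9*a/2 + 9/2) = 1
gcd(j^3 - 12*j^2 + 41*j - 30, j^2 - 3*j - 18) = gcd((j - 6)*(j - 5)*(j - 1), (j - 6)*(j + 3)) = j - 6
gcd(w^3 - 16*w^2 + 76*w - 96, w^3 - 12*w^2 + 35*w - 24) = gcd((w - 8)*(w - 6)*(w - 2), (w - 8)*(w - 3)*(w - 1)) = w - 8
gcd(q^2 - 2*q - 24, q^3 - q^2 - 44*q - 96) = q + 4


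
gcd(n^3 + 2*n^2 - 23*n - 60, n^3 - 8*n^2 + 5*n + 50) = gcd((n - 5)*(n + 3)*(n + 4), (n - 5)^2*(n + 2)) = n - 5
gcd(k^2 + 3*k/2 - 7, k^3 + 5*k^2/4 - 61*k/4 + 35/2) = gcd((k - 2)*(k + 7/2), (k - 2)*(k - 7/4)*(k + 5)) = k - 2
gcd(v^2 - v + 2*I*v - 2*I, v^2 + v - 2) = v - 1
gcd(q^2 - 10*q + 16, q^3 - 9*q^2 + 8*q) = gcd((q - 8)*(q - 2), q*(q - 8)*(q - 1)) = q - 8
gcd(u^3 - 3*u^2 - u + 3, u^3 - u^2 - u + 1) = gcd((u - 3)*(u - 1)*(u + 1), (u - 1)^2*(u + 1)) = u^2 - 1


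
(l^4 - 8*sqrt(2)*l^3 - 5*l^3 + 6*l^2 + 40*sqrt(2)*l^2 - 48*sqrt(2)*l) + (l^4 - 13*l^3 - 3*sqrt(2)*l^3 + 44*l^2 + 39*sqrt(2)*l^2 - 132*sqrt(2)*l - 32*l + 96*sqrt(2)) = 2*l^4 - 18*l^3 - 11*sqrt(2)*l^3 + 50*l^2 + 79*sqrt(2)*l^2 - 180*sqrt(2)*l - 32*l + 96*sqrt(2)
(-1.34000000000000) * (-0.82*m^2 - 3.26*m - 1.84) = 1.0988*m^2 + 4.3684*m + 2.4656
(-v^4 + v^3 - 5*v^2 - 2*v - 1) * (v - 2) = -v^5 + 3*v^4 - 7*v^3 + 8*v^2 + 3*v + 2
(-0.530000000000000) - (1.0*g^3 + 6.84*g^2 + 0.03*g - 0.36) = -1.0*g^3 - 6.84*g^2 - 0.03*g - 0.17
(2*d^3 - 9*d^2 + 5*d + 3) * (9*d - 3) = 18*d^4 - 87*d^3 + 72*d^2 + 12*d - 9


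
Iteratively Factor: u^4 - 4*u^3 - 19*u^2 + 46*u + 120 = (u + 2)*(u^3 - 6*u^2 - 7*u + 60) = (u + 2)*(u + 3)*(u^2 - 9*u + 20) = (u - 5)*(u + 2)*(u + 3)*(u - 4)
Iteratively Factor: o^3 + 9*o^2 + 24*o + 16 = (o + 1)*(o^2 + 8*o + 16) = (o + 1)*(o + 4)*(o + 4)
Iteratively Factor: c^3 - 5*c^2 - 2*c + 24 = (c - 4)*(c^2 - c - 6) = (c - 4)*(c + 2)*(c - 3)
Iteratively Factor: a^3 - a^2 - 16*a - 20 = (a + 2)*(a^2 - 3*a - 10) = (a - 5)*(a + 2)*(a + 2)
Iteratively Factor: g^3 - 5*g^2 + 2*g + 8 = (g - 2)*(g^2 - 3*g - 4) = (g - 2)*(g + 1)*(g - 4)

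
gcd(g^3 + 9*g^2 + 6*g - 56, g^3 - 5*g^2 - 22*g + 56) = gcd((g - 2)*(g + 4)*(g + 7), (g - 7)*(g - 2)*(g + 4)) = g^2 + 2*g - 8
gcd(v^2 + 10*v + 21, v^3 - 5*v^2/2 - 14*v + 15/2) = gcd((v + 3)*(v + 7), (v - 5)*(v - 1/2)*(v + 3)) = v + 3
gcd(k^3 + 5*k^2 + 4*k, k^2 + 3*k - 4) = k + 4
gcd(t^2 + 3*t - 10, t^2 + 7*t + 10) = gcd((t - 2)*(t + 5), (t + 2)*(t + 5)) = t + 5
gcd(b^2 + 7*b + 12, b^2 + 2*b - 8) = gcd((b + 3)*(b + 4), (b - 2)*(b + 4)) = b + 4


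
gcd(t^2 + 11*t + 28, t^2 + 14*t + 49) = t + 7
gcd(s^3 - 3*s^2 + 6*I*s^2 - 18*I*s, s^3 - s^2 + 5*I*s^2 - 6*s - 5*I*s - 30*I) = s - 3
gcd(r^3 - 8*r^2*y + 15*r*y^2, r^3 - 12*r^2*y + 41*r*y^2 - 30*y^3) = -r + 5*y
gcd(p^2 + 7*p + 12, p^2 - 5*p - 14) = 1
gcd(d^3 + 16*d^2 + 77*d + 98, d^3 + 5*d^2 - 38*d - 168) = d + 7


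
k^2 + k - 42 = (k - 6)*(k + 7)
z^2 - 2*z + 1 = (z - 1)^2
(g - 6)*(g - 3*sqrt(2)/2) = g^2 - 6*g - 3*sqrt(2)*g/2 + 9*sqrt(2)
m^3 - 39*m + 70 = (m - 5)*(m - 2)*(m + 7)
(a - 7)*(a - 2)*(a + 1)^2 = a^4 - 7*a^3 - 3*a^2 + 19*a + 14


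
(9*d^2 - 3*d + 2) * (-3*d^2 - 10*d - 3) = -27*d^4 - 81*d^3 - 3*d^2 - 11*d - 6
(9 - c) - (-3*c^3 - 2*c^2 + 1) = 3*c^3 + 2*c^2 - c + 8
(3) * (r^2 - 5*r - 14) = 3*r^2 - 15*r - 42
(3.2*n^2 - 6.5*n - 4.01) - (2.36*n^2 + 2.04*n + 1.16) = 0.84*n^2 - 8.54*n - 5.17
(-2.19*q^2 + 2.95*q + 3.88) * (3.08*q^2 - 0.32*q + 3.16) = -6.7452*q^4 + 9.7868*q^3 + 4.086*q^2 + 8.0804*q + 12.2608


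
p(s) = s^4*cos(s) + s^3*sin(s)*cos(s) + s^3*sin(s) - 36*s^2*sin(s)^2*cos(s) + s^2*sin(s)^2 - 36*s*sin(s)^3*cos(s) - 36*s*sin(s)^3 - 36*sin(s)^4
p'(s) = -s^4*sin(s) - s^3*sin(s)^2 + s^3*cos(s)^2 + 5*s^3*cos(s) + 36*s^2*sin(s)^3 - 72*s^2*sin(s)*cos(s)^2 + 5*s^2*sin(s)*cos(s) + 3*s^2*sin(s) + 36*s*sin(s)^4 - 108*s*sin(s)^2*cos(s)^2 - 180*s*sin(s)^2*cos(s) + 2*s*sin(s)^2 - 180*sin(s)^3*cos(s) - 36*sin(s)^3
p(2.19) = 26.18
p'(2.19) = 119.70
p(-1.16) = -82.87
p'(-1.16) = 108.84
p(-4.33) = 105.91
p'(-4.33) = -24.07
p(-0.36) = -2.13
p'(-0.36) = 22.48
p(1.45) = -95.18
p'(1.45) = 37.75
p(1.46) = -94.77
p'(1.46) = 43.85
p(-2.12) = 16.36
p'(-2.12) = -159.22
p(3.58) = -73.22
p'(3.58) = 229.29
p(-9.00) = -5489.28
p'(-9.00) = 7251.69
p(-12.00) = 14690.59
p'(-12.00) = -21034.35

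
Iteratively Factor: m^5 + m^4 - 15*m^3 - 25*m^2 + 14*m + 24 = (m + 2)*(m^4 - m^3 - 13*m^2 + m + 12) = (m - 1)*(m + 2)*(m^3 - 13*m - 12) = (m - 1)*(m + 1)*(m + 2)*(m^2 - m - 12) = (m - 4)*(m - 1)*(m + 1)*(m + 2)*(m + 3)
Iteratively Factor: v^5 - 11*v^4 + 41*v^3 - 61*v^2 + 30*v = (v - 1)*(v^4 - 10*v^3 + 31*v^2 - 30*v) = (v - 2)*(v - 1)*(v^3 - 8*v^2 + 15*v) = (v - 5)*(v - 2)*(v - 1)*(v^2 - 3*v) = (v - 5)*(v - 3)*(v - 2)*(v - 1)*(v)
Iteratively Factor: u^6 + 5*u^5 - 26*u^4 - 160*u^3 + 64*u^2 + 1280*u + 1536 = (u + 3)*(u^5 + 2*u^4 - 32*u^3 - 64*u^2 + 256*u + 512) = (u - 4)*(u + 3)*(u^4 + 6*u^3 - 8*u^2 - 96*u - 128) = (u - 4)^2*(u + 3)*(u^3 + 10*u^2 + 32*u + 32) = (u - 4)^2*(u + 3)*(u + 4)*(u^2 + 6*u + 8) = (u - 4)^2*(u + 2)*(u + 3)*(u + 4)*(u + 4)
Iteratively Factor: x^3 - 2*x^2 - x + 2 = (x - 1)*(x^2 - x - 2) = (x - 2)*(x - 1)*(x + 1)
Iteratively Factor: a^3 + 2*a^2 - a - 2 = (a + 2)*(a^2 - 1) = (a - 1)*(a + 2)*(a + 1)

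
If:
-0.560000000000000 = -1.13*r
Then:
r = 0.50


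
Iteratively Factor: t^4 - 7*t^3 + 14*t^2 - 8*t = (t - 4)*(t^3 - 3*t^2 + 2*t) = (t - 4)*(t - 1)*(t^2 - 2*t) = t*(t - 4)*(t - 1)*(t - 2)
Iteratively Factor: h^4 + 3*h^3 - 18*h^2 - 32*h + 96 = (h - 2)*(h^3 + 5*h^2 - 8*h - 48) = (h - 2)*(h + 4)*(h^2 + h - 12) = (h - 3)*(h - 2)*(h + 4)*(h + 4)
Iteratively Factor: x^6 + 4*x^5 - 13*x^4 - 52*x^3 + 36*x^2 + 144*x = (x - 2)*(x^5 + 6*x^4 - x^3 - 54*x^2 - 72*x) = (x - 2)*(x + 4)*(x^4 + 2*x^3 - 9*x^2 - 18*x) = (x - 2)*(x + 2)*(x + 4)*(x^3 - 9*x) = x*(x - 2)*(x + 2)*(x + 4)*(x^2 - 9) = x*(x - 2)*(x + 2)*(x + 3)*(x + 4)*(x - 3)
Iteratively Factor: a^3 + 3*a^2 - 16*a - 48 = (a - 4)*(a^2 + 7*a + 12) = (a - 4)*(a + 4)*(a + 3)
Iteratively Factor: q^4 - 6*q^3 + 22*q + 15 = (q + 1)*(q^3 - 7*q^2 + 7*q + 15) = (q - 5)*(q + 1)*(q^2 - 2*q - 3) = (q - 5)*(q - 3)*(q + 1)*(q + 1)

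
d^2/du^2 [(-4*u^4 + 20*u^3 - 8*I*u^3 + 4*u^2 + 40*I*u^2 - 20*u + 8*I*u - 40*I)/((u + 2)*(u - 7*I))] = (-8*u^6 + u^5*(-48 + 168*I) + u^4*(1080 + 1008*I) + u^3*(3632 + 1864*I) + u^2*(-7056 + 1440*I) + u*(-25872 + 7248*I) - 7056 - 11632*I)/(u^6 + u^5*(6 - 21*I) + u^4*(-135 - 126*I) + u^3*(-874 + 91*I) + u^2*(-1764 + 1890*I) + u*(-1176 + 4116*I) + 2744*I)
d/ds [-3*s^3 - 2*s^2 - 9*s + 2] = -9*s^2 - 4*s - 9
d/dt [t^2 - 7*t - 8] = 2*t - 7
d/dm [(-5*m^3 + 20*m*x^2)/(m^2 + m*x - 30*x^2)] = 5*(m*(2*m + x)*(m^2 - 4*x^2) + (-3*m^2 + 4*x^2)*(m^2 + m*x - 30*x^2))/(m^2 + m*x - 30*x^2)^2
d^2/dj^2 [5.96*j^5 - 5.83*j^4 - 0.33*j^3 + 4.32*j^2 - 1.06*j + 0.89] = 119.2*j^3 - 69.96*j^2 - 1.98*j + 8.64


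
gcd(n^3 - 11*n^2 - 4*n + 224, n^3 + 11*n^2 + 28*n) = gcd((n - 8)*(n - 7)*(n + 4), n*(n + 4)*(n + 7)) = n + 4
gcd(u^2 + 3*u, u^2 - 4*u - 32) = 1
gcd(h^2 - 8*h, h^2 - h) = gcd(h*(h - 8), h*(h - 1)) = h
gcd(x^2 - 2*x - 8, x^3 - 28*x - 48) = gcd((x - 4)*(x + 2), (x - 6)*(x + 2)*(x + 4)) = x + 2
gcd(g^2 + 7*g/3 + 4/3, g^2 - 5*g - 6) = g + 1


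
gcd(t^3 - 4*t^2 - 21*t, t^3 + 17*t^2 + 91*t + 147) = t + 3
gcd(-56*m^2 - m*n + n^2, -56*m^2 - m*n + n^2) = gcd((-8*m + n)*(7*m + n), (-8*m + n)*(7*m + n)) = 56*m^2 + m*n - n^2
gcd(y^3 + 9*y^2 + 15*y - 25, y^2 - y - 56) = 1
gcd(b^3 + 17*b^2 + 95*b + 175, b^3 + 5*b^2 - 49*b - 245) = b^2 + 12*b + 35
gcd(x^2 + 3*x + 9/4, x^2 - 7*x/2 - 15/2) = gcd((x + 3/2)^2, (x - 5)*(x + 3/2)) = x + 3/2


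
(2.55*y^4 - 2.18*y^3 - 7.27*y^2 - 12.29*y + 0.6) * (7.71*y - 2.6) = 19.6605*y^5 - 23.4378*y^4 - 50.3837*y^3 - 75.8539*y^2 + 36.58*y - 1.56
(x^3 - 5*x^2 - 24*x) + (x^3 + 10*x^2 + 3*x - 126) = 2*x^3 + 5*x^2 - 21*x - 126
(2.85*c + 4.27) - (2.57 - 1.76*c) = 4.61*c + 1.7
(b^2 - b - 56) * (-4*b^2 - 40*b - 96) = -4*b^4 - 36*b^3 + 168*b^2 + 2336*b + 5376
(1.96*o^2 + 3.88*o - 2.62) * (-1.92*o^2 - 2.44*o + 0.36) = -3.7632*o^4 - 12.232*o^3 - 3.7312*o^2 + 7.7896*o - 0.9432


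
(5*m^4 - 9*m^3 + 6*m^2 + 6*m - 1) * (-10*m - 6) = -50*m^5 + 60*m^4 - 6*m^3 - 96*m^2 - 26*m + 6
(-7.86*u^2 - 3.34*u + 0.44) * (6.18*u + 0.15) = -48.5748*u^3 - 21.8202*u^2 + 2.2182*u + 0.066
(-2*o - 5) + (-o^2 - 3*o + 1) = -o^2 - 5*o - 4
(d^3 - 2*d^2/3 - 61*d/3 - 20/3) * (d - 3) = d^4 - 11*d^3/3 - 55*d^2/3 + 163*d/3 + 20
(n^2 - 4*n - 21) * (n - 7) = n^3 - 11*n^2 + 7*n + 147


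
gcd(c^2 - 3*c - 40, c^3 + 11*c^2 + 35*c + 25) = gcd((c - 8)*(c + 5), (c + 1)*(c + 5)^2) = c + 5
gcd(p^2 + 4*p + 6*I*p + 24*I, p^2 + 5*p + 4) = p + 4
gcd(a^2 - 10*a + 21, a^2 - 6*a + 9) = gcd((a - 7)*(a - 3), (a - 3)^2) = a - 3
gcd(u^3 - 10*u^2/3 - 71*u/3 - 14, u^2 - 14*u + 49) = u - 7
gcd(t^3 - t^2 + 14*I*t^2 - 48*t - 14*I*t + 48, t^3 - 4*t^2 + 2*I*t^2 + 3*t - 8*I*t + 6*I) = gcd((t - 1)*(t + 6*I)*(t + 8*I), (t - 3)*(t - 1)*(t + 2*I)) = t - 1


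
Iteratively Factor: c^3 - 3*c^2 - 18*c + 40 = (c + 4)*(c^2 - 7*c + 10) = (c - 2)*(c + 4)*(c - 5)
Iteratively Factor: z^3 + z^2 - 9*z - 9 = (z + 3)*(z^2 - 2*z - 3) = (z - 3)*(z + 3)*(z + 1)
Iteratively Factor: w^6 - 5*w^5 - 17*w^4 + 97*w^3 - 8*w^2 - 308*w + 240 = (w - 5)*(w^5 - 17*w^3 + 12*w^2 + 52*w - 48) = (w - 5)*(w - 1)*(w^4 + w^3 - 16*w^2 - 4*w + 48) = (w - 5)*(w - 1)*(w + 4)*(w^3 - 3*w^2 - 4*w + 12) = (w - 5)*(w - 2)*(w - 1)*(w + 4)*(w^2 - w - 6) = (w - 5)*(w - 2)*(w - 1)*(w + 2)*(w + 4)*(w - 3)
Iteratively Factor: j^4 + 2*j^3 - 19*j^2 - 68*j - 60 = (j + 2)*(j^3 - 19*j - 30) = (j + 2)^2*(j^2 - 2*j - 15) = (j + 2)^2*(j + 3)*(j - 5)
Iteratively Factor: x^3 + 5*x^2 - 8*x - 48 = (x + 4)*(x^2 + x - 12) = (x - 3)*(x + 4)*(x + 4)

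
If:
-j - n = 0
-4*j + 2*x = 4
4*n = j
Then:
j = 0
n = 0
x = 2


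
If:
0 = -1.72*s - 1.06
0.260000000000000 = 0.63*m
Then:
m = 0.41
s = -0.62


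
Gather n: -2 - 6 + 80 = 72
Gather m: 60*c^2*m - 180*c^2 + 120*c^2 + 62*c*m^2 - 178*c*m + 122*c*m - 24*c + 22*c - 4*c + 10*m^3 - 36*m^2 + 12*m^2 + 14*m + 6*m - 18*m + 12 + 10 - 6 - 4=-60*c^2 - 6*c + 10*m^3 + m^2*(62*c - 24) + m*(60*c^2 - 56*c + 2) + 12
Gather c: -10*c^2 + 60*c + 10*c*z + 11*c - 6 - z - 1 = -10*c^2 + c*(10*z + 71) - z - 7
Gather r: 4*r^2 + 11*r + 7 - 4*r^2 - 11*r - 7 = 0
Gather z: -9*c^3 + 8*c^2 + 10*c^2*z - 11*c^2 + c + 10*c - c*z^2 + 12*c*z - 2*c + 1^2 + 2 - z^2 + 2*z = -9*c^3 - 3*c^2 + 9*c + z^2*(-c - 1) + z*(10*c^2 + 12*c + 2) + 3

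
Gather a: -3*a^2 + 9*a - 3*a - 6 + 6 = -3*a^2 + 6*a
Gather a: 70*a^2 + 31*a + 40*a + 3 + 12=70*a^2 + 71*a + 15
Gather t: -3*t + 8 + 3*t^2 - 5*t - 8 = 3*t^2 - 8*t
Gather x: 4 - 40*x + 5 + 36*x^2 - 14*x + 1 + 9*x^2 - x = 45*x^2 - 55*x + 10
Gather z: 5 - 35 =-30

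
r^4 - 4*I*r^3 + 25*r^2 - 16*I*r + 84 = (r - 7*I)*(r - 2*I)*(r + 2*I)*(r + 3*I)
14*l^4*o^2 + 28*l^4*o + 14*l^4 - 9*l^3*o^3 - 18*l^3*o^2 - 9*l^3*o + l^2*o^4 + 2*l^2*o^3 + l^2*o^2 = (-7*l + o)*(-2*l + o)*(l*o + l)^2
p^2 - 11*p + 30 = (p - 6)*(p - 5)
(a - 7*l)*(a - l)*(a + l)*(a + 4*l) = a^4 - 3*a^3*l - 29*a^2*l^2 + 3*a*l^3 + 28*l^4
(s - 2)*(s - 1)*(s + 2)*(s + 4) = s^4 + 3*s^3 - 8*s^2 - 12*s + 16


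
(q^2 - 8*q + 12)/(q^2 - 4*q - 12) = (q - 2)/(q + 2)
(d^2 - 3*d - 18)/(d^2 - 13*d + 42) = (d + 3)/(d - 7)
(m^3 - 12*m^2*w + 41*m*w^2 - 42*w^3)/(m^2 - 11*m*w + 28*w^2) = (-m^2 + 5*m*w - 6*w^2)/(-m + 4*w)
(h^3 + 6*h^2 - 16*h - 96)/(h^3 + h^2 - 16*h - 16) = (h + 6)/(h + 1)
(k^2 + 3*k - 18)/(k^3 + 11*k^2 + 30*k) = (k - 3)/(k*(k + 5))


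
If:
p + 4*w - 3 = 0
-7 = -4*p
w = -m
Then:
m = -5/16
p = 7/4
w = 5/16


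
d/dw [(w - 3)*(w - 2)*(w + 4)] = 3*w^2 - 2*w - 14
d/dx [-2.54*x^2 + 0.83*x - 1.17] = 0.83 - 5.08*x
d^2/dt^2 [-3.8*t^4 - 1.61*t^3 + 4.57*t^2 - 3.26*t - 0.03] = -45.6*t^2 - 9.66*t + 9.14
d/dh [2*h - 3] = 2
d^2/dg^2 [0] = 0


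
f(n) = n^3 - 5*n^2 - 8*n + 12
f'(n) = 3*n^2 - 10*n - 8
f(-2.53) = -15.96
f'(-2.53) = 36.50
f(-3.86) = -89.13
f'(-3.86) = 75.30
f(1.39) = -6.09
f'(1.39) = -16.10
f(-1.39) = 10.77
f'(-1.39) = 11.70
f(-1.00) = 14.00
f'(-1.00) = 5.00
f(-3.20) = -46.37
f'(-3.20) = 54.72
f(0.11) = 11.06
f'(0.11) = -9.06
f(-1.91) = 2.07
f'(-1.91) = 22.04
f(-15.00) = -4368.00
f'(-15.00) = 817.00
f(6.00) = 0.00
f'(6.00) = 40.00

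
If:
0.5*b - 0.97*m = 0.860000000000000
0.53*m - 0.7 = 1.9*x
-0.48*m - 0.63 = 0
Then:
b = -0.83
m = -1.31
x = -0.73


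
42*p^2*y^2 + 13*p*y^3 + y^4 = y^2*(6*p + y)*(7*p + y)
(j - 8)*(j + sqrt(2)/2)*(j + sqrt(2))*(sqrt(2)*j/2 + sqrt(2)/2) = sqrt(2)*j^4/2 - 7*sqrt(2)*j^3/2 + 3*j^3/2 - 21*j^2/2 - 7*sqrt(2)*j^2/2 - 12*j - 7*sqrt(2)*j/2 - 4*sqrt(2)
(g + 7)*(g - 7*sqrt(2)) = g^2 - 7*sqrt(2)*g + 7*g - 49*sqrt(2)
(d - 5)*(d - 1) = d^2 - 6*d + 5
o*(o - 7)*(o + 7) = o^3 - 49*o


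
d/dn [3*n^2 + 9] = 6*n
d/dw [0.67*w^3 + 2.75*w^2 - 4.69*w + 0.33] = 2.01*w^2 + 5.5*w - 4.69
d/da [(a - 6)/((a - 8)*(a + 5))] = (-a^2 + 12*a - 58)/(a^4 - 6*a^3 - 71*a^2 + 240*a + 1600)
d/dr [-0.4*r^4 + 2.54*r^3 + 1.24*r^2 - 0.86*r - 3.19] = -1.6*r^3 + 7.62*r^2 + 2.48*r - 0.86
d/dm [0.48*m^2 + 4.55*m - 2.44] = 0.96*m + 4.55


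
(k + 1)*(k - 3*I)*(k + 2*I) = k^3 + k^2 - I*k^2 + 6*k - I*k + 6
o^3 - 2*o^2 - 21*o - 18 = (o - 6)*(o + 1)*(o + 3)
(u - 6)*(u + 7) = u^2 + u - 42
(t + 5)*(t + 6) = t^2 + 11*t + 30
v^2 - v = v*(v - 1)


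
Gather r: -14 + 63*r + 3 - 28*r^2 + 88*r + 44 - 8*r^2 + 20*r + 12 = -36*r^2 + 171*r + 45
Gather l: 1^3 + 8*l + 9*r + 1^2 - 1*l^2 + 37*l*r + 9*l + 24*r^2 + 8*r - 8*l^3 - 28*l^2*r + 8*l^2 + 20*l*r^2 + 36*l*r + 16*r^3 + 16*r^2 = -8*l^3 + l^2*(7 - 28*r) + l*(20*r^2 + 73*r + 17) + 16*r^3 + 40*r^2 + 17*r + 2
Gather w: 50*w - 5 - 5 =50*w - 10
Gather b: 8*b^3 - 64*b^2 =8*b^3 - 64*b^2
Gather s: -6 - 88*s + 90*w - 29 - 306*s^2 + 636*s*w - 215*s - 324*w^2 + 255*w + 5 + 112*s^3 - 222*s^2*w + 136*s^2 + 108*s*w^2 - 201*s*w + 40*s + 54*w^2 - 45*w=112*s^3 + s^2*(-222*w - 170) + s*(108*w^2 + 435*w - 263) - 270*w^2 + 300*w - 30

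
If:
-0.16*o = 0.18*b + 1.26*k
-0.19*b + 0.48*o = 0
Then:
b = 2.52631578947368*o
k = -0.487886382623225*o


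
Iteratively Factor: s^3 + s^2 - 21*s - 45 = (s + 3)*(s^2 - 2*s - 15) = (s - 5)*(s + 3)*(s + 3)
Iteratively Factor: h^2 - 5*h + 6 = (h - 2)*(h - 3)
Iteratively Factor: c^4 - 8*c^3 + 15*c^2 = (c - 5)*(c^3 - 3*c^2) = (c - 5)*(c - 3)*(c^2) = c*(c - 5)*(c - 3)*(c)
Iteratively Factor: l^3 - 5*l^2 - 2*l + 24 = (l - 4)*(l^2 - l - 6) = (l - 4)*(l - 3)*(l + 2)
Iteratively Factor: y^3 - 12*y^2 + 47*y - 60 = (y - 4)*(y^2 - 8*y + 15) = (y - 5)*(y - 4)*(y - 3)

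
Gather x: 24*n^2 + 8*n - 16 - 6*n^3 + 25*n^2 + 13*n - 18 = -6*n^3 + 49*n^2 + 21*n - 34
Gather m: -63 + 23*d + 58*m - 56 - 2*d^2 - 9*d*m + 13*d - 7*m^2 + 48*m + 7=-2*d^2 + 36*d - 7*m^2 + m*(106 - 9*d) - 112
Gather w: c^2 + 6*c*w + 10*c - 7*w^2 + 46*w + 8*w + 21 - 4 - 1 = c^2 + 10*c - 7*w^2 + w*(6*c + 54) + 16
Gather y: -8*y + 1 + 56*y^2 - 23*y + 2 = 56*y^2 - 31*y + 3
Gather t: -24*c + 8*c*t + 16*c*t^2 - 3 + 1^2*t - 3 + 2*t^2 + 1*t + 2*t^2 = -24*c + t^2*(16*c + 4) + t*(8*c + 2) - 6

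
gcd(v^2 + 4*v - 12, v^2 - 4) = v - 2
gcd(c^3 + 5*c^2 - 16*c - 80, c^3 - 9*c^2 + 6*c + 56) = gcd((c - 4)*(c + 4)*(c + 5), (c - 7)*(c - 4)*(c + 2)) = c - 4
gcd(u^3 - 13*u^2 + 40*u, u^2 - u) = u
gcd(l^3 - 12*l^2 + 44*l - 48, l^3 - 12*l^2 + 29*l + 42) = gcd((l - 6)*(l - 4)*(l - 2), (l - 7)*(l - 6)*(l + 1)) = l - 6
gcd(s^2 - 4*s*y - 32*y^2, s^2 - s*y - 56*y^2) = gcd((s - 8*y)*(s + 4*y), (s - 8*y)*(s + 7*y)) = -s + 8*y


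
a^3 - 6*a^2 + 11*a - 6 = (a - 3)*(a - 2)*(a - 1)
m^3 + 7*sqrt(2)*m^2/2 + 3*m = m*(m + sqrt(2)/2)*(m + 3*sqrt(2))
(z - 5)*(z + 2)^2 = z^3 - z^2 - 16*z - 20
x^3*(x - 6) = x^4 - 6*x^3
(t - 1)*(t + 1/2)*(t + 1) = t^3 + t^2/2 - t - 1/2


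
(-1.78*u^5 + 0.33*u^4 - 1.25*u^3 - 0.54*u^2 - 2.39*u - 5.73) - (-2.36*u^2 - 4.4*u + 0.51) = -1.78*u^5 + 0.33*u^4 - 1.25*u^3 + 1.82*u^2 + 2.01*u - 6.24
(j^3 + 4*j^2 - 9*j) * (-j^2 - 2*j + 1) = -j^5 - 6*j^4 + 2*j^3 + 22*j^2 - 9*j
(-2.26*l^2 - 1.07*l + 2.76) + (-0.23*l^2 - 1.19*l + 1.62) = -2.49*l^2 - 2.26*l + 4.38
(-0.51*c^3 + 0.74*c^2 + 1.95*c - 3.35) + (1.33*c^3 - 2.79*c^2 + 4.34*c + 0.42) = 0.82*c^3 - 2.05*c^2 + 6.29*c - 2.93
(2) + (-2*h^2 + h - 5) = -2*h^2 + h - 3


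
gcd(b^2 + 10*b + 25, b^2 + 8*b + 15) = b + 5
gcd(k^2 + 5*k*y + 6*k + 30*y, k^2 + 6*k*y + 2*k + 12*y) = 1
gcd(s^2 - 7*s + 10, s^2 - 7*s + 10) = s^2 - 7*s + 10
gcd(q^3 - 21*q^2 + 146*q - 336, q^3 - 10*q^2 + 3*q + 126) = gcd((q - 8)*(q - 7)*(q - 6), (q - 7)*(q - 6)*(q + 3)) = q^2 - 13*q + 42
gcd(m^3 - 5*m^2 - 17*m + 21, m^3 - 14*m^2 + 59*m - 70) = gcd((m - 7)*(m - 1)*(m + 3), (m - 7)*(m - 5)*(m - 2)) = m - 7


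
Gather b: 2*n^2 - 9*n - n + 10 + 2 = 2*n^2 - 10*n + 12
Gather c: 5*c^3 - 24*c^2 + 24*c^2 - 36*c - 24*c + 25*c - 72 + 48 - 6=5*c^3 - 35*c - 30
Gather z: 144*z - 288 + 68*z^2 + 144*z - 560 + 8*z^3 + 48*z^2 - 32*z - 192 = 8*z^3 + 116*z^2 + 256*z - 1040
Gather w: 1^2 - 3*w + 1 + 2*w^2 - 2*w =2*w^2 - 5*w + 2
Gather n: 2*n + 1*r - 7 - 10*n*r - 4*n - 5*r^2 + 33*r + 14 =n*(-10*r - 2) - 5*r^2 + 34*r + 7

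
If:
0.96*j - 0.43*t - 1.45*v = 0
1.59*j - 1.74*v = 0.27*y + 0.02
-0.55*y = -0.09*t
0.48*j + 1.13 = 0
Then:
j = -2.35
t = 2.23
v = -2.22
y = 0.36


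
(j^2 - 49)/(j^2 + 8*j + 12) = (j^2 - 49)/(j^2 + 8*j + 12)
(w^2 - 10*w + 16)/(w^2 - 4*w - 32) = (w - 2)/(w + 4)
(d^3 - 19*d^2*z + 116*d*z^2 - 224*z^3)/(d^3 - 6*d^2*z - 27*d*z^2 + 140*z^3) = (d - 8*z)/(d + 5*z)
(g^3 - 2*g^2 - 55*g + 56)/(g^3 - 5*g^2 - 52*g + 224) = (g - 1)/(g - 4)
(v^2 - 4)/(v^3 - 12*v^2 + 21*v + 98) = (v - 2)/(v^2 - 14*v + 49)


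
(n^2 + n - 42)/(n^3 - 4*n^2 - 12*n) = (n + 7)/(n*(n + 2))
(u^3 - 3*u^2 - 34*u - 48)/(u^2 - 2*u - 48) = (u^2 + 5*u + 6)/(u + 6)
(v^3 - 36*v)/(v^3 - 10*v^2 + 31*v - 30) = v*(v^2 - 36)/(v^3 - 10*v^2 + 31*v - 30)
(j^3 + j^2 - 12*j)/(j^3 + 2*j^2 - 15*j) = (j + 4)/(j + 5)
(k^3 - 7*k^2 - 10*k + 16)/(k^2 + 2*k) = k - 9 + 8/k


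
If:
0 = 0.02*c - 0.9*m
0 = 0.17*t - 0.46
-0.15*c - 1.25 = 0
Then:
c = -8.33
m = -0.19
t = 2.71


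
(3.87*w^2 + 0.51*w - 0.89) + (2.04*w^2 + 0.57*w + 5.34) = 5.91*w^2 + 1.08*w + 4.45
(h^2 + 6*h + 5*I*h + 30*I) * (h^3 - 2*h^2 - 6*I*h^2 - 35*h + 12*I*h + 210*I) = h^5 + 4*h^4 - I*h^4 - 17*h^3 - 4*I*h^3 - 90*h^2 + 47*I*h^2 - 1410*h + 210*I*h - 6300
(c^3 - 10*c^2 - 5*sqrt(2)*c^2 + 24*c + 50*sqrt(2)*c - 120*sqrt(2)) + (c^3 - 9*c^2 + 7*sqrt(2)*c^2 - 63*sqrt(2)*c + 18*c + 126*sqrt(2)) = 2*c^3 - 19*c^2 + 2*sqrt(2)*c^2 - 13*sqrt(2)*c + 42*c + 6*sqrt(2)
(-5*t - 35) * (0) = 0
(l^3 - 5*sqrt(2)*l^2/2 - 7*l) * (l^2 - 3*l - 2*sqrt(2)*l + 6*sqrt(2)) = l^5 - 9*sqrt(2)*l^4/2 - 3*l^4 + 3*l^3 + 27*sqrt(2)*l^3/2 - 9*l^2 + 14*sqrt(2)*l^2 - 42*sqrt(2)*l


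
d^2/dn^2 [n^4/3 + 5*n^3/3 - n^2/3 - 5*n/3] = 4*n^2 + 10*n - 2/3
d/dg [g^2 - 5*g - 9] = 2*g - 5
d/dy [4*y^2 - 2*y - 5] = 8*y - 2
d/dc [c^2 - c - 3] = 2*c - 1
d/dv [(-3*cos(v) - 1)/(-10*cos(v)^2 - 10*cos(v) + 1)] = (30*cos(v)^2 + 20*cos(v) + 13)*sin(v)/(-10*sin(v)^2 + 10*cos(v) + 9)^2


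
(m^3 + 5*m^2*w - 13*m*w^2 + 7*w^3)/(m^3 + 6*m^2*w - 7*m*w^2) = (m - w)/m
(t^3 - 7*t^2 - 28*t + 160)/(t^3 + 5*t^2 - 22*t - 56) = (t^2 - 3*t - 40)/(t^2 + 9*t + 14)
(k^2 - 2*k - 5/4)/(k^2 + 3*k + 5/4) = (2*k - 5)/(2*k + 5)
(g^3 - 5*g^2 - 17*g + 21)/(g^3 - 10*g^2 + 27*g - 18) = (g^2 - 4*g - 21)/(g^2 - 9*g + 18)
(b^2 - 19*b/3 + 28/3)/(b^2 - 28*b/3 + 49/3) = (b - 4)/(b - 7)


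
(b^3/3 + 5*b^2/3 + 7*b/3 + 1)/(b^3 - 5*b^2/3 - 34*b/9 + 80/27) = 9*(b^3 + 5*b^2 + 7*b + 3)/(27*b^3 - 45*b^2 - 102*b + 80)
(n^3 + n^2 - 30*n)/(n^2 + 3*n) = (n^2 + n - 30)/(n + 3)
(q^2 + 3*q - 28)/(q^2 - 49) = (q - 4)/(q - 7)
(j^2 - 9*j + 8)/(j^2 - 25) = (j^2 - 9*j + 8)/(j^2 - 25)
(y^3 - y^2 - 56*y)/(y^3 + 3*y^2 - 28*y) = (y - 8)/(y - 4)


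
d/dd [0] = 0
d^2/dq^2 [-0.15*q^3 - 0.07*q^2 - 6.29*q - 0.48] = -0.9*q - 0.14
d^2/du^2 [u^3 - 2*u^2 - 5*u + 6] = 6*u - 4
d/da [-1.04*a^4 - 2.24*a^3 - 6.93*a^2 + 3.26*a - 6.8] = -4.16*a^3 - 6.72*a^2 - 13.86*a + 3.26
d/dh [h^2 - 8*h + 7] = 2*h - 8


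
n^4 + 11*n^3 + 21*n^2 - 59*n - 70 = (n - 2)*(n + 1)*(n + 5)*(n + 7)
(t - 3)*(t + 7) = t^2 + 4*t - 21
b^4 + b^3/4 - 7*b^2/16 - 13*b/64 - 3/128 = (b - 3/4)*(b + 1/4)^2*(b + 1/2)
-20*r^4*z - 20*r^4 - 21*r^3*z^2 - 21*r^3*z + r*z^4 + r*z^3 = (-5*r + z)*(r + z)*(4*r + z)*(r*z + r)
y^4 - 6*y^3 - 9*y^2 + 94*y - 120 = (y - 5)*(y - 3)*(y - 2)*(y + 4)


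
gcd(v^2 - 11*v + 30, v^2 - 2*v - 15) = v - 5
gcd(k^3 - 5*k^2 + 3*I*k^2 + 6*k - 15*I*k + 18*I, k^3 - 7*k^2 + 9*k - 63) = k + 3*I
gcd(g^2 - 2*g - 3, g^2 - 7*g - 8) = g + 1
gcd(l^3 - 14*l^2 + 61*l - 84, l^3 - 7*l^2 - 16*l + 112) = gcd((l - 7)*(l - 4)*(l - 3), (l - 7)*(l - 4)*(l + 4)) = l^2 - 11*l + 28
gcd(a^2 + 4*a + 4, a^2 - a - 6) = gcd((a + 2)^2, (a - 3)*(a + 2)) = a + 2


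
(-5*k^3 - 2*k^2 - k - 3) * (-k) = 5*k^4 + 2*k^3 + k^2 + 3*k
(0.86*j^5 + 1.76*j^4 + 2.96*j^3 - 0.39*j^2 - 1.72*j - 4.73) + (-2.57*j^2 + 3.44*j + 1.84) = 0.86*j^5 + 1.76*j^4 + 2.96*j^3 - 2.96*j^2 + 1.72*j - 2.89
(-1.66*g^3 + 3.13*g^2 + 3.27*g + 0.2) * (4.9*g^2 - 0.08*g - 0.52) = -8.134*g^5 + 15.4698*g^4 + 16.6358*g^3 - 0.9092*g^2 - 1.7164*g - 0.104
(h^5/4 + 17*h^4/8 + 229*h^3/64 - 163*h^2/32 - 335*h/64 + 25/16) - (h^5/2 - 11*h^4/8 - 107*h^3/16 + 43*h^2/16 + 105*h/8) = -h^5/4 + 7*h^4/2 + 657*h^3/64 - 249*h^2/32 - 1175*h/64 + 25/16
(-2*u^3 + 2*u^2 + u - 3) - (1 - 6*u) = -2*u^3 + 2*u^2 + 7*u - 4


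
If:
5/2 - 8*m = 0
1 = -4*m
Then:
No Solution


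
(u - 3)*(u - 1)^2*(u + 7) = u^4 + 2*u^3 - 28*u^2 + 46*u - 21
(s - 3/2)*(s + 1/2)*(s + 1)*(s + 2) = s^4 + 2*s^3 - 7*s^2/4 - 17*s/4 - 3/2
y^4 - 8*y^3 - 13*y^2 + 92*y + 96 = (y - 8)*(y - 4)*(y + 1)*(y + 3)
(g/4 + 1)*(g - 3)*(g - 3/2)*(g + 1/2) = g^4/4 - 55*g^2/16 + 45*g/16 + 9/4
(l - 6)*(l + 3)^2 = l^3 - 27*l - 54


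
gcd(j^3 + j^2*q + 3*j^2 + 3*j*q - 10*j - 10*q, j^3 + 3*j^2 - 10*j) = j^2 + 3*j - 10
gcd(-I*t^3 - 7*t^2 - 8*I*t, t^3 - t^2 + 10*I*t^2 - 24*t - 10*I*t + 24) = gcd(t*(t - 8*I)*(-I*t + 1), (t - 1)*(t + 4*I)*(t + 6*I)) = 1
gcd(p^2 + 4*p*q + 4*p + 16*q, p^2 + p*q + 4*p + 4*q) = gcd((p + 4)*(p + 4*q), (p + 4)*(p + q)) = p + 4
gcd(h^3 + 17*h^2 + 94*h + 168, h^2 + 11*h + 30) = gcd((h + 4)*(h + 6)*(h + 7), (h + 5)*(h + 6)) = h + 6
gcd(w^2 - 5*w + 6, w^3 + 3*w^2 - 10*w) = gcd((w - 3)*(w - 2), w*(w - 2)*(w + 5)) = w - 2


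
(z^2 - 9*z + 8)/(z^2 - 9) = (z^2 - 9*z + 8)/(z^2 - 9)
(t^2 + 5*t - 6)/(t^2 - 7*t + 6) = (t + 6)/(t - 6)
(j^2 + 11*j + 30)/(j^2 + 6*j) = (j + 5)/j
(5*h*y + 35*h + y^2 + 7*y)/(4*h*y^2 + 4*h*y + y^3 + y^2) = (5*h*y + 35*h + y^2 + 7*y)/(y*(4*h*y + 4*h + y^2 + y))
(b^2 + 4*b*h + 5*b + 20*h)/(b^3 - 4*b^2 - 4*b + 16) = (b^2 + 4*b*h + 5*b + 20*h)/(b^3 - 4*b^2 - 4*b + 16)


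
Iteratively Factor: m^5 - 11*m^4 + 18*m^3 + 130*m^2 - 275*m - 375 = (m - 5)*(m^4 - 6*m^3 - 12*m^2 + 70*m + 75) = (m - 5)*(m + 3)*(m^3 - 9*m^2 + 15*m + 25) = (m - 5)*(m + 1)*(m + 3)*(m^2 - 10*m + 25) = (m - 5)^2*(m + 1)*(m + 3)*(m - 5)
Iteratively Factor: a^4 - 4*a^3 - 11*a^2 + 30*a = (a)*(a^3 - 4*a^2 - 11*a + 30) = a*(a - 2)*(a^2 - 2*a - 15) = a*(a - 2)*(a + 3)*(a - 5)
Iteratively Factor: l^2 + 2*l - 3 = (l + 3)*(l - 1)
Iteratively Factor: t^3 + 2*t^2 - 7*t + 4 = (t + 4)*(t^2 - 2*t + 1) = (t - 1)*(t + 4)*(t - 1)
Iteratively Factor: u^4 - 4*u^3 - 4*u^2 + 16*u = (u)*(u^3 - 4*u^2 - 4*u + 16) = u*(u + 2)*(u^2 - 6*u + 8) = u*(u - 2)*(u + 2)*(u - 4)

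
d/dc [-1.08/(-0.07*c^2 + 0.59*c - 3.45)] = (0.6372 - 0.1512*c)/(0.07*c^2 - 0.59*c + 3.45)^2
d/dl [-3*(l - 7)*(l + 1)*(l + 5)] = -9*l^2 + 6*l + 111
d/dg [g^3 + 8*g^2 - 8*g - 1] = 3*g^2 + 16*g - 8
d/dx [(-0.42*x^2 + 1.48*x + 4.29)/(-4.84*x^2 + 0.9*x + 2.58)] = (6.7852*x^2 + 39.36*x - 0.0426000000000002)/(23.4256*x^4 - 8.712*x^3 - 24.1644*x^2 + 4.644*x + 6.6564)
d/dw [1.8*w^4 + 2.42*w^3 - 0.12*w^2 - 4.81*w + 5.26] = 7.2*w^3 + 7.26*w^2 - 0.24*w - 4.81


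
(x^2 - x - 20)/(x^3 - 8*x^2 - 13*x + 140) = 1/(x - 7)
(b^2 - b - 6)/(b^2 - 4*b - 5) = (-b^2 + b + 6)/(-b^2 + 4*b + 5)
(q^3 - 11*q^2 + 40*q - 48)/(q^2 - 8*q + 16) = q - 3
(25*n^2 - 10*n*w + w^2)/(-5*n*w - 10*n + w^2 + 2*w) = (-5*n + w)/(w + 2)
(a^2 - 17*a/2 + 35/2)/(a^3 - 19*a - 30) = (a - 7/2)/(a^2 + 5*a + 6)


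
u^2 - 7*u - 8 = (u - 8)*(u + 1)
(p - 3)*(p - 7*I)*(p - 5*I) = p^3 - 3*p^2 - 12*I*p^2 - 35*p + 36*I*p + 105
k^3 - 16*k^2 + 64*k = k*(k - 8)^2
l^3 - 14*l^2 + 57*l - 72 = (l - 8)*(l - 3)^2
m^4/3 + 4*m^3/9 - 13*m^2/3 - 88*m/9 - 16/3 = (m/3 + 1)*(m - 4)*(m + 1)*(m + 4/3)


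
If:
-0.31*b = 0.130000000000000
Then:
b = -0.42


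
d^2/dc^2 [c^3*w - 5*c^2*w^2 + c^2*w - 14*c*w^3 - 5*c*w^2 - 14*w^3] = 2*w*(3*c - 5*w + 1)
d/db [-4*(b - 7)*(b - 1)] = 32 - 8*b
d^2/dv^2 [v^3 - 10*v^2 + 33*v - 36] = 6*v - 20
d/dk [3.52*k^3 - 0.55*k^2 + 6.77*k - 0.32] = 10.56*k^2 - 1.1*k + 6.77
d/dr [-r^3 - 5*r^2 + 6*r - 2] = -3*r^2 - 10*r + 6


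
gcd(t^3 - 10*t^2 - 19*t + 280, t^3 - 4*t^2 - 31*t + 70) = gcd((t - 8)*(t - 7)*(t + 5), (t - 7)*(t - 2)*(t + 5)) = t^2 - 2*t - 35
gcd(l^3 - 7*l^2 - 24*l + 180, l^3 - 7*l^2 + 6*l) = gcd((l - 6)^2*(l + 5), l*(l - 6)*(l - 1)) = l - 6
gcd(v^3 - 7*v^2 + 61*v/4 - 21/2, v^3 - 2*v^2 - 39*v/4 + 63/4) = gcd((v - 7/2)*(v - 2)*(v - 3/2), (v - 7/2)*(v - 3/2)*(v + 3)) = v^2 - 5*v + 21/4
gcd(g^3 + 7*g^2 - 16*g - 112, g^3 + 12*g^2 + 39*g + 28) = g^2 + 11*g + 28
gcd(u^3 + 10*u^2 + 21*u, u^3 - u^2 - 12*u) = u^2 + 3*u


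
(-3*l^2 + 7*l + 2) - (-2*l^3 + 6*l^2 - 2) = 2*l^3 - 9*l^2 + 7*l + 4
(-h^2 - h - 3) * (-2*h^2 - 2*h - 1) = 2*h^4 + 4*h^3 + 9*h^2 + 7*h + 3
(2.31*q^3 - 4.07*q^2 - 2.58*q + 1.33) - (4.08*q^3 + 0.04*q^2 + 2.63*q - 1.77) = -1.77*q^3 - 4.11*q^2 - 5.21*q + 3.1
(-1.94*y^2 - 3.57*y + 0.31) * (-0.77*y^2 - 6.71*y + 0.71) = 1.4938*y^4 + 15.7663*y^3 + 22.3386*y^2 - 4.6148*y + 0.2201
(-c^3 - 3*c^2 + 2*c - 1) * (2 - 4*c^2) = 4*c^5 + 12*c^4 - 10*c^3 - 2*c^2 + 4*c - 2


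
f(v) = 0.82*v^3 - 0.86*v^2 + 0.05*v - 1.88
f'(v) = 2.46*v^2 - 1.72*v + 0.05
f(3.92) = 34.49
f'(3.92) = 31.11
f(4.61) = 60.41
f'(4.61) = 44.40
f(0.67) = -1.99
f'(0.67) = 0.00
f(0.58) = -1.98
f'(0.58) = -0.12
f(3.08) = 14.07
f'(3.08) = 18.09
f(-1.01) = -3.65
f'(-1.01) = 4.30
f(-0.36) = -2.05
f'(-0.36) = 0.99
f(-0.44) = -2.14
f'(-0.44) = 1.28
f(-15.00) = -2963.63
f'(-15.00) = 579.35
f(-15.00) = -2963.63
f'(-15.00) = 579.35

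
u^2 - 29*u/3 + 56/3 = (u - 7)*(u - 8/3)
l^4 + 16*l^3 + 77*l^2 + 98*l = l*(l + 2)*(l + 7)^2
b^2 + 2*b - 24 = (b - 4)*(b + 6)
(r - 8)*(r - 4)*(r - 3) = r^3 - 15*r^2 + 68*r - 96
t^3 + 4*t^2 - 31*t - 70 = (t - 5)*(t + 2)*(t + 7)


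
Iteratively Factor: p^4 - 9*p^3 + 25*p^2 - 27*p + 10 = (p - 1)*(p^3 - 8*p^2 + 17*p - 10) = (p - 1)^2*(p^2 - 7*p + 10) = (p - 2)*(p - 1)^2*(p - 5)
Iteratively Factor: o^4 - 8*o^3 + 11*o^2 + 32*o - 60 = (o + 2)*(o^3 - 10*o^2 + 31*o - 30) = (o - 3)*(o + 2)*(o^2 - 7*o + 10) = (o - 3)*(o - 2)*(o + 2)*(o - 5)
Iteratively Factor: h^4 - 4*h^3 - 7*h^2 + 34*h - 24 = (h - 2)*(h^3 - 2*h^2 - 11*h + 12) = (h - 2)*(h + 3)*(h^2 - 5*h + 4) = (h - 4)*(h - 2)*(h + 3)*(h - 1)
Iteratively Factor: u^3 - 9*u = (u + 3)*(u^2 - 3*u) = (u - 3)*(u + 3)*(u)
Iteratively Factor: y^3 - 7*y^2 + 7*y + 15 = (y + 1)*(y^2 - 8*y + 15) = (y - 3)*(y + 1)*(y - 5)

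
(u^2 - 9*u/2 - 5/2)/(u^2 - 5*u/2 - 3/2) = (u - 5)/(u - 3)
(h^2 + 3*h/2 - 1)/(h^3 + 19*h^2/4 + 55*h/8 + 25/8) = 4*(2*h^2 + 3*h - 2)/(8*h^3 + 38*h^2 + 55*h + 25)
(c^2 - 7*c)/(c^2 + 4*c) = (c - 7)/(c + 4)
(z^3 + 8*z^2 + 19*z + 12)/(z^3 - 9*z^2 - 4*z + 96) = (z^2 + 5*z + 4)/(z^2 - 12*z + 32)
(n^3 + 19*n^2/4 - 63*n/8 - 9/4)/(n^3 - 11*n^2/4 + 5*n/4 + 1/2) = (n^2 + 9*n/2 - 9)/(n^2 - 3*n + 2)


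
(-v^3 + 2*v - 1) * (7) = -7*v^3 + 14*v - 7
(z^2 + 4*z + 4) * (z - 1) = z^3 + 3*z^2 - 4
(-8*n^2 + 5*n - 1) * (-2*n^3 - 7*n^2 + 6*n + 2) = 16*n^5 + 46*n^4 - 81*n^3 + 21*n^2 + 4*n - 2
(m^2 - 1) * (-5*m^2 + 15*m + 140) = -5*m^4 + 15*m^3 + 145*m^2 - 15*m - 140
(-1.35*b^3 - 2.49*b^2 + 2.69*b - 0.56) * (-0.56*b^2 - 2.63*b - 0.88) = 0.756*b^5 + 4.9449*b^4 + 6.2303*b^3 - 4.5699*b^2 - 0.8944*b + 0.4928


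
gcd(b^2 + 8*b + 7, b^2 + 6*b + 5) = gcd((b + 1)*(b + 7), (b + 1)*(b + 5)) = b + 1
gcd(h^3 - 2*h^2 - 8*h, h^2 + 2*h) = h^2 + 2*h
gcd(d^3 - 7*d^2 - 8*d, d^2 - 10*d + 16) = d - 8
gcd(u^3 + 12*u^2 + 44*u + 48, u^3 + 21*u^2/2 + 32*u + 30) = u^2 + 8*u + 12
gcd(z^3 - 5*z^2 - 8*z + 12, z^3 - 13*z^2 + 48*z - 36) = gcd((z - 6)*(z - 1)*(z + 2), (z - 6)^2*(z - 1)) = z^2 - 7*z + 6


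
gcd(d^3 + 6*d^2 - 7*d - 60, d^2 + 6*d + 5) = d + 5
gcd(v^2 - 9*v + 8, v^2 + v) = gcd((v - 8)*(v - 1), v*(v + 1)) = 1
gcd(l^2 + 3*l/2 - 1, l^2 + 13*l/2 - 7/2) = l - 1/2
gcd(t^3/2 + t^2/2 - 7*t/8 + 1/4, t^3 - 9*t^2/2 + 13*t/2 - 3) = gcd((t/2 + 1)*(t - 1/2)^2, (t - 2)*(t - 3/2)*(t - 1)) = 1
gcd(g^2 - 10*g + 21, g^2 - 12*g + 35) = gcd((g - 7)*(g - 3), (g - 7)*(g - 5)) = g - 7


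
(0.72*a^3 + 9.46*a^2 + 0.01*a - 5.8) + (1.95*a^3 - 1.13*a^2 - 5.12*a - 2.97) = 2.67*a^3 + 8.33*a^2 - 5.11*a - 8.77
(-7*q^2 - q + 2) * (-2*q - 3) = 14*q^3 + 23*q^2 - q - 6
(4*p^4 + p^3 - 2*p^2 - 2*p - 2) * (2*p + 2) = 8*p^5 + 10*p^4 - 2*p^3 - 8*p^2 - 8*p - 4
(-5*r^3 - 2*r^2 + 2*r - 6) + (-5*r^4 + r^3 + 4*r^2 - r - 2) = -5*r^4 - 4*r^3 + 2*r^2 + r - 8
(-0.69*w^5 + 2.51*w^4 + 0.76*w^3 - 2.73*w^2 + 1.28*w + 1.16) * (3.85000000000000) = -2.6565*w^5 + 9.6635*w^4 + 2.926*w^3 - 10.5105*w^2 + 4.928*w + 4.466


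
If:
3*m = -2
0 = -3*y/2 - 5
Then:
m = -2/3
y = -10/3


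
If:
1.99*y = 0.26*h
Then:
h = 7.65384615384615*y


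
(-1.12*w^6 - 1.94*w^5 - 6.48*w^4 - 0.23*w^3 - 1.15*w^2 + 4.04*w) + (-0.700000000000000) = -1.12*w^6 - 1.94*w^5 - 6.48*w^4 - 0.23*w^3 - 1.15*w^2 + 4.04*w - 0.7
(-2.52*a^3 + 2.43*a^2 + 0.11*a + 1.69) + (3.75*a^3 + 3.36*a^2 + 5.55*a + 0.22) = 1.23*a^3 + 5.79*a^2 + 5.66*a + 1.91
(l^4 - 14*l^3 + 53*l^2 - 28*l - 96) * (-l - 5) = -l^5 + 9*l^4 + 17*l^3 - 237*l^2 + 236*l + 480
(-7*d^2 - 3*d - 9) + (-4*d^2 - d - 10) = -11*d^2 - 4*d - 19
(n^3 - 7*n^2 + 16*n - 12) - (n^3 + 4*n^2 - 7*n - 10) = -11*n^2 + 23*n - 2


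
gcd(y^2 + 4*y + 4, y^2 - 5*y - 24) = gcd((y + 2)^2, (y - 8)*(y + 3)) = 1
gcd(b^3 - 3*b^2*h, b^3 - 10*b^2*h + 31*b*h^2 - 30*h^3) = b - 3*h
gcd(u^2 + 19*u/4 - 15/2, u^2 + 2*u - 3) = 1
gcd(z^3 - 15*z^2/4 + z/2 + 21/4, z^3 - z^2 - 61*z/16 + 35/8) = z - 7/4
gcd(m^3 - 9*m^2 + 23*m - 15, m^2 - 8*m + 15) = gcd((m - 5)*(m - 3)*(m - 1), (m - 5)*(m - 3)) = m^2 - 8*m + 15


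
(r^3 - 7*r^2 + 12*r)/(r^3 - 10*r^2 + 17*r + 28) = r*(r - 3)/(r^2 - 6*r - 7)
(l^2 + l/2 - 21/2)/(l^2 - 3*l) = (l + 7/2)/l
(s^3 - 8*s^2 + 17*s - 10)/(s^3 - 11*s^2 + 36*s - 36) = (s^2 - 6*s + 5)/(s^2 - 9*s + 18)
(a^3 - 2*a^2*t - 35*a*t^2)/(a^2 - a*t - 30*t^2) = a*(-a + 7*t)/(-a + 6*t)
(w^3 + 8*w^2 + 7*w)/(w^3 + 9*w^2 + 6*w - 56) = w*(w + 1)/(w^2 + 2*w - 8)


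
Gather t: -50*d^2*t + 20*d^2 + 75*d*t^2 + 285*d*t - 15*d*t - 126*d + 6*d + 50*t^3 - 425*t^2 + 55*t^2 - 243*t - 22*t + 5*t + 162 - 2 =20*d^2 - 120*d + 50*t^3 + t^2*(75*d - 370) + t*(-50*d^2 + 270*d - 260) + 160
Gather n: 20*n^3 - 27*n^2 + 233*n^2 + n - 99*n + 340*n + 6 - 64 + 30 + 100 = 20*n^3 + 206*n^2 + 242*n + 72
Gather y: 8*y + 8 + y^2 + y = y^2 + 9*y + 8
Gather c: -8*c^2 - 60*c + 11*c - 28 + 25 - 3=-8*c^2 - 49*c - 6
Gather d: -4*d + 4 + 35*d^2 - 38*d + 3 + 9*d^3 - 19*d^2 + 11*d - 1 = 9*d^3 + 16*d^2 - 31*d + 6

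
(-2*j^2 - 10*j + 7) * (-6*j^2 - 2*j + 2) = 12*j^4 + 64*j^3 - 26*j^2 - 34*j + 14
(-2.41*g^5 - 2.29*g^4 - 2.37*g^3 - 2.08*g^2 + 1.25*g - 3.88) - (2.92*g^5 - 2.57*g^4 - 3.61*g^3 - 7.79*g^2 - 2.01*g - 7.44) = -5.33*g^5 + 0.28*g^4 + 1.24*g^3 + 5.71*g^2 + 3.26*g + 3.56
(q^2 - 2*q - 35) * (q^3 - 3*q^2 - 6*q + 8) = q^5 - 5*q^4 - 35*q^3 + 125*q^2 + 194*q - 280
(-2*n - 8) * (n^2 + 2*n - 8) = -2*n^3 - 12*n^2 + 64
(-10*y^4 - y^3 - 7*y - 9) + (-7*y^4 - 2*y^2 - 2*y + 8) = -17*y^4 - y^3 - 2*y^2 - 9*y - 1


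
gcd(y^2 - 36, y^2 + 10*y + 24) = y + 6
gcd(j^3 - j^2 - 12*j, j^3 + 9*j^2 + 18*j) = j^2 + 3*j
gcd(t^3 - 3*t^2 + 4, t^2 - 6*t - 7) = t + 1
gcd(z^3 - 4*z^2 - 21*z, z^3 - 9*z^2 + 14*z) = z^2 - 7*z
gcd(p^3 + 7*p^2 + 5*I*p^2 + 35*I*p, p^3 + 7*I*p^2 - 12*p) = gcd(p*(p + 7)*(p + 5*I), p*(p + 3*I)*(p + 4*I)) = p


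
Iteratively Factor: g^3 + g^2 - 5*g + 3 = (g - 1)*(g^2 + 2*g - 3) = (g - 1)*(g + 3)*(g - 1)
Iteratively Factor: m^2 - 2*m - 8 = (m - 4)*(m + 2)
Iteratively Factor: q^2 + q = (q)*(q + 1)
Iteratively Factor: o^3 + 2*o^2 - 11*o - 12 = (o + 1)*(o^2 + o - 12) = (o + 1)*(o + 4)*(o - 3)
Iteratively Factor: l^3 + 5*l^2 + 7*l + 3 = (l + 3)*(l^2 + 2*l + 1) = (l + 1)*(l + 3)*(l + 1)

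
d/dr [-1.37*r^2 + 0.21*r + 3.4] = 0.21 - 2.74*r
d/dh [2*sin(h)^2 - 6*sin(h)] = 2*(2*sin(h) - 3)*cos(h)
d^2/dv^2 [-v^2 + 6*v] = -2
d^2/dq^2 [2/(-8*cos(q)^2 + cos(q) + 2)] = 2*(-256*sin(q)^4 + 193*sin(q)^2 - 28*cos(q) + 6*cos(3*q) + 97)/(8*sin(q)^2 + cos(q) - 6)^3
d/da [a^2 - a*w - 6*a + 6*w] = 2*a - w - 6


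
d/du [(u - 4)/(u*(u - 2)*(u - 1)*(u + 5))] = (-3*u^4 + 12*u^3 + 37*u^2 - 104*u + 40)/(u^2*(u^6 + 4*u^5 - 22*u^4 - 32*u^3 + 209*u^2 - 260*u + 100))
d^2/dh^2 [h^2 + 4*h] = 2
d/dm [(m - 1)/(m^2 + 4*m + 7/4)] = 4*(4*m^2 + 16*m - 8*(m - 1)*(m + 2) + 7)/(4*m^2 + 16*m + 7)^2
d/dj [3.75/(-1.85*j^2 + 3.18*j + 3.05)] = (13.875*j - 11.925)/(-1.85*j^2 + 3.18*j + 3.05)^2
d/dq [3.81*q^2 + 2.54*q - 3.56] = 7.62*q + 2.54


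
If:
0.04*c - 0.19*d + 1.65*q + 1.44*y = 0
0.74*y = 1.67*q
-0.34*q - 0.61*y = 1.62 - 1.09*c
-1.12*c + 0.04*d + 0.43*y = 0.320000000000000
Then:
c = 13.84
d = 205.27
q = 7.85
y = 17.71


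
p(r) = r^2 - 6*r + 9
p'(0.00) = -6.00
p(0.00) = 9.00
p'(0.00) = -6.00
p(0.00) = 9.00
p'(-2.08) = -10.16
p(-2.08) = 25.81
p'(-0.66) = -7.32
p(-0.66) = 13.40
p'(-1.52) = -9.04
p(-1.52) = 20.43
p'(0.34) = -5.32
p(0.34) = 7.08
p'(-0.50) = -7.00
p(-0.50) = 12.25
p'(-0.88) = -7.76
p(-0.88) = 15.05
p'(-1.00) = -8.00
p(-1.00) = 16.00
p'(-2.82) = -11.64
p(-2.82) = 33.87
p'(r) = 2*r - 6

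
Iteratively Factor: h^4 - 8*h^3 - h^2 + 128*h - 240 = (h - 3)*(h^3 - 5*h^2 - 16*h + 80) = (h - 5)*(h - 3)*(h^2 - 16) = (h - 5)*(h - 3)*(h + 4)*(h - 4)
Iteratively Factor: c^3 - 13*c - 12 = (c - 4)*(c^2 + 4*c + 3) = (c - 4)*(c + 3)*(c + 1)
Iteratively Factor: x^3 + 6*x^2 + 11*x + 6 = (x + 3)*(x^2 + 3*x + 2) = (x + 1)*(x + 3)*(x + 2)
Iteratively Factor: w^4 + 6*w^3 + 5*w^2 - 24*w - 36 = (w + 3)*(w^3 + 3*w^2 - 4*w - 12) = (w + 3)^2*(w^2 - 4) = (w - 2)*(w + 3)^2*(w + 2)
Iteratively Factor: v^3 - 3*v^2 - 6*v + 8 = (v + 2)*(v^2 - 5*v + 4) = (v - 4)*(v + 2)*(v - 1)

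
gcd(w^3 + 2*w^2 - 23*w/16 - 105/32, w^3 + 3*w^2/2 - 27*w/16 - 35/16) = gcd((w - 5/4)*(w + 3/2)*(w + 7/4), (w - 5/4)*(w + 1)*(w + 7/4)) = w^2 + w/2 - 35/16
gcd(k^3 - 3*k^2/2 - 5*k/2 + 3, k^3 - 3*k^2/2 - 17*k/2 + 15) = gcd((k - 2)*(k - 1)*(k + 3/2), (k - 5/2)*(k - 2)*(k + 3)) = k - 2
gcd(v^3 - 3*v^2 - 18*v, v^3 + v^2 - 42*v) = v^2 - 6*v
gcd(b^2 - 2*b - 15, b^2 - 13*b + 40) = b - 5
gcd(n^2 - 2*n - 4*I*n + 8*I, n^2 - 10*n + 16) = n - 2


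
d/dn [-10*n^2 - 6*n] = -20*n - 6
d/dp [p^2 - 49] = 2*p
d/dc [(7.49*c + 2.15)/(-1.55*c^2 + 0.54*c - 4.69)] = (11.6095*c^2 + 6.665*c - 36.2891)/(2.4025*c^4 - 1.674*c^3 + 14.8306*c^2 - 5.0652*c + 21.9961)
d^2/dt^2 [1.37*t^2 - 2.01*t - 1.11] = 2.74000000000000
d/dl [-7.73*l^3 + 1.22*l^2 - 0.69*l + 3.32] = -23.19*l^2 + 2.44*l - 0.69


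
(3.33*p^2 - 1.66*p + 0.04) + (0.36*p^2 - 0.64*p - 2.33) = 3.69*p^2 - 2.3*p - 2.29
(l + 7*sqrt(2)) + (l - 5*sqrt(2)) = 2*l + 2*sqrt(2)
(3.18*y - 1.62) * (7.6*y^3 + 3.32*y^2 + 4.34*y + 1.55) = 24.168*y^4 - 1.7544*y^3 + 8.4228*y^2 - 2.1018*y - 2.511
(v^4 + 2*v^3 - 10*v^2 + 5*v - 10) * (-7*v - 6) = -7*v^5 - 20*v^4 + 58*v^3 + 25*v^2 + 40*v + 60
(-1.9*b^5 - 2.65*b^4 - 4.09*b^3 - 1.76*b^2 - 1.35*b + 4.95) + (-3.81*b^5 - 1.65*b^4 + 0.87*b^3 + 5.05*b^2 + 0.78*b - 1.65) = -5.71*b^5 - 4.3*b^4 - 3.22*b^3 + 3.29*b^2 - 0.57*b + 3.3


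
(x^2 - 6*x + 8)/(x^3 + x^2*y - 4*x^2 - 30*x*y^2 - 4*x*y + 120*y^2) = (x - 2)/(x^2 + x*y - 30*y^2)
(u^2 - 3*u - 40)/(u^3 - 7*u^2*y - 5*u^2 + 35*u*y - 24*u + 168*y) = (-u - 5)/(-u^2 + 7*u*y - 3*u + 21*y)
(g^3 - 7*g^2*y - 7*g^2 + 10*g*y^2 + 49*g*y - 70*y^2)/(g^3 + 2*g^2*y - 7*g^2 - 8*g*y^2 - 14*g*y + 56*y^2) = (g - 5*y)/(g + 4*y)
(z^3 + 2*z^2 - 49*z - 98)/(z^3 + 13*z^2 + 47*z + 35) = (z^2 - 5*z - 14)/(z^2 + 6*z + 5)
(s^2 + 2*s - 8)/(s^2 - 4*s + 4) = (s + 4)/(s - 2)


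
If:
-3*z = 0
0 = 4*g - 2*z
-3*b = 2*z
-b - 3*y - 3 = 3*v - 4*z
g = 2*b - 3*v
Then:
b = 0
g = 0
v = 0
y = -1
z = 0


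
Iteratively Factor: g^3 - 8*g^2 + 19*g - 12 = (g - 3)*(g^2 - 5*g + 4) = (g - 4)*(g - 3)*(g - 1)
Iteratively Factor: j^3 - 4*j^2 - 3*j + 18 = (j - 3)*(j^2 - j - 6) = (j - 3)*(j + 2)*(j - 3)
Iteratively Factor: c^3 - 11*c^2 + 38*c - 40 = (c - 4)*(c^2 - 7*c + 10) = (c - 5)*(c - 4)*(c - 2)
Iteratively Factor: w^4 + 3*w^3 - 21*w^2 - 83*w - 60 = (w + 4)*(w^3 - w^2 - 17*w - 15) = (w - 5)*(w + 4)*(w^2 + 4*w + 3) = (w - 5)*(w + 3)*(w + 4)*(w + 1)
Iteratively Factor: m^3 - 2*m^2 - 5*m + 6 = (m - 3)*(m^2 + m - 2) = (m - 3)*(m + 2)*(m - 1)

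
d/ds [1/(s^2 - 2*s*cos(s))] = 2*(-s*sin(s) - s + cos(s))/(s^2*(s - 2*cos(s))^2)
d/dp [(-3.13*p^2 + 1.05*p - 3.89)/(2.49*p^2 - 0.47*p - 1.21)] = (-1.1434*p^2 + 26.9468*p - 3.0988)/(6.2001*p^4 - 2.3406*p^3 - 5.8049*p^2 + 1.1374*p + 1.4641)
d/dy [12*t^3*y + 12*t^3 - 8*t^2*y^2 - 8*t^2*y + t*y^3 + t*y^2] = t*(12*t^2 - 16*t*y - 8*t + 3*y^2 + 2*y)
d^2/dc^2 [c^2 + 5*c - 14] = 2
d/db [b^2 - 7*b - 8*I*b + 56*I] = 2*b - 7 - 8*I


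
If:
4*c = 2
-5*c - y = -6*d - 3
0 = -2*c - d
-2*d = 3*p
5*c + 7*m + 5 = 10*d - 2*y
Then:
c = 1/2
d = -1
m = -13/14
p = 2/3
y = -11/2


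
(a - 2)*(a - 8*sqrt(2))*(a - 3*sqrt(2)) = a^3 - 11*sqrt(2)*a^2 - 2*a^2 + 22*sqrt(2)*a + 48*a - 96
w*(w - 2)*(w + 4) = w^3 + 2*w^2 - 8*w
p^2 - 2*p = p*(p - 2)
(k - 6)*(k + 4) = k^2 - 2*k - 24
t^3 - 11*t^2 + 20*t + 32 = (t - 8)*(t - 4)*(t + 1)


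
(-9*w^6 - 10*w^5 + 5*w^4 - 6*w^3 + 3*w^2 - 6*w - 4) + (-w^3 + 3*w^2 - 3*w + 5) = -9*w^6 - 10*w^5 + 5*w^4 - 7*w^3 + 6*w^2 - 9*w + 1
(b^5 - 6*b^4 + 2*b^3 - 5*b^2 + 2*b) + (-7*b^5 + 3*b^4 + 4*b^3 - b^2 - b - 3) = -6*b^5 - 3*b^4 + 6*b^3 - 6*b^2 + b - 3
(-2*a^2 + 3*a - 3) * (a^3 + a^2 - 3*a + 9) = -2*a^5 + a^4 + 6*a^3 - 30*a^2 + 36*a - 27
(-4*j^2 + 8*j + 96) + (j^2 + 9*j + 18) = -3*j^2 + 17*j + 114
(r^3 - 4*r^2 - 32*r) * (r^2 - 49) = r^5 - 4*r^4 - 81*r^3 + 196*r^2 + 1568*r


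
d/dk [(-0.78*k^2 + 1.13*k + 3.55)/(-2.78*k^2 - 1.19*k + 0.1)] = (4.0696*k^2 + 19.582*k + 4.3375)/(7.7284*k^4 + 6.6164*k^3 + 0.8601*k^2 - 0.238*k + 0.01)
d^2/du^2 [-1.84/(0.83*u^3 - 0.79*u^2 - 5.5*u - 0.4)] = ((9.1632*u - 2.9072)*(-0.83*u^3 + 0.79*u^2 + 5.5*u + 0.4) + 1.84*(-4.98*u^2 + 3.16*u + 11.0)*(-2.49*u^2 + 1.58*u + 5.5))/(-0.83*u^3 + 0.79*u^2 + 5.5*u + 0.4)^3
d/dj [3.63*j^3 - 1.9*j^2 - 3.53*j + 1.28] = 10.89*j^2 - 3.8*j - 3.53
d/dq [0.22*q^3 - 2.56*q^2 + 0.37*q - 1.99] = 0.66*q^2 - 5.12*q + 0.37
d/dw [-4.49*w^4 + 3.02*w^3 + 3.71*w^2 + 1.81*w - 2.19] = -17.96*w^3 + 9.06*w^2 + 7.42*w + 1.81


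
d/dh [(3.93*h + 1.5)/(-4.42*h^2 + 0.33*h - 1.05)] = (17.3706*h^2 + 13.26*h - 4.6215)/(19.5364*h^4 - 2.9172*h^3 + 9.3909*h^2 - 0.693*h + 1.1025)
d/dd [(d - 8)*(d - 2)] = 2*d - 10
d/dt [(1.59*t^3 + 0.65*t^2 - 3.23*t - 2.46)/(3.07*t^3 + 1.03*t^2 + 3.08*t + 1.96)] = (1.77635683940025e-15*t^5 - 0.357799999999999*t^4 + 29.6266*t^3 + 37.3347*t^2 + 7.6156*t + 1.246)/(9.4249*t^6 + 6.3242*t^5 + 19.9721*t^4 + 18.3792*t^3 + 13.524*t^2 + 12.0736*t + 3.8416)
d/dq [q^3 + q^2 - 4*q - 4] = 3*q^2 + 2*q - 4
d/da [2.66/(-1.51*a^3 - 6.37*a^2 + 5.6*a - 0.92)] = (12.0498*a^2 + 33.8884*a - 14.896)/(1.51*a^3 + 6.37*a^2 - 5.6*a + 0.92)^2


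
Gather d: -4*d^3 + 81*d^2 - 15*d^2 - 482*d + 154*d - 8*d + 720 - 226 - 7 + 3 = -4*d^3 + 66*d^2 - 336*d + 490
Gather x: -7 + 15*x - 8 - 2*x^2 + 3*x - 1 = -2*x^2 + 18*x - 16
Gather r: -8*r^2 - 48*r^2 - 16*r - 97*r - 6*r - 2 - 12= -56*r^2 - 119*r - 14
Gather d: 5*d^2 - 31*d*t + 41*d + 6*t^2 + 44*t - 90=5*d^2 + d*(41 - 31*t) + 6*t^2 + 44*t - 90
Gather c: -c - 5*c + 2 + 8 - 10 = -6*c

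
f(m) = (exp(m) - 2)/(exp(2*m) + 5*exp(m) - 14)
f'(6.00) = 0.00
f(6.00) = 0.00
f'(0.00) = -0.02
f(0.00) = 0.12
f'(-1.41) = -0.00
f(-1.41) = 0.14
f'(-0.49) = -0.01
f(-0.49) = 0.13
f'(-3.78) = -0.00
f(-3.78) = 0.14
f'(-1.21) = -0.01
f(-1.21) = 0.14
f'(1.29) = -0.03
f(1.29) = 0.09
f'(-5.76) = -0.00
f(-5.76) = 0.14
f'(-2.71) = -0.00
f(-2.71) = 0.14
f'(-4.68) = -0.00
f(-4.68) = 0.14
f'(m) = (exp(m) - 2)*(-2*exp(2*m) - 5*exp(m))/(exp(2*m) + 5*exp(m) - 14)^2 + exp(m)/(exp(2*m) + 5*exp(m) - 14) = -exp(m)/(exp(2*m) + 14*exp(m) + 49)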